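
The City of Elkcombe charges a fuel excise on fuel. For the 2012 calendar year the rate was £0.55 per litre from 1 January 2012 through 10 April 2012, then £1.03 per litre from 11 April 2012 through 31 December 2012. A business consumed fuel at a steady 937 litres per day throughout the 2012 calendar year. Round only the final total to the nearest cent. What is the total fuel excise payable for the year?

1 January – 10 April 2012: 101 days × 937 litres/day = 94,637 litres at £0.55/litre → £52050.35
11 April – 31 December 2012: 265 days × 937 litres/day = 248,305 litres at £1.03/litre → £255754.15

£307804.50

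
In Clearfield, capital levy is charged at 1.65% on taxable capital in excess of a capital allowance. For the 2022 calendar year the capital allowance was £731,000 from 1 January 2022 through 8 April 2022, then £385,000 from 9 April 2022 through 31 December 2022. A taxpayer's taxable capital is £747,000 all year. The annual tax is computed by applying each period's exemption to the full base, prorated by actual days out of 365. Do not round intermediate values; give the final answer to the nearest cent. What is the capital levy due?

1 January – 8 April 2022: 98 days, exemption £731,000 → (£747,000 − £731,000) × 1.65% × 98/365 = £70.8822
9 April – 31 December 2022: 267 days, exemption £385,000 → (£747,000 − £385,000) × 1.65% × 267/365 = £4,369.2904
Total = £4,440.1726

£4,440.17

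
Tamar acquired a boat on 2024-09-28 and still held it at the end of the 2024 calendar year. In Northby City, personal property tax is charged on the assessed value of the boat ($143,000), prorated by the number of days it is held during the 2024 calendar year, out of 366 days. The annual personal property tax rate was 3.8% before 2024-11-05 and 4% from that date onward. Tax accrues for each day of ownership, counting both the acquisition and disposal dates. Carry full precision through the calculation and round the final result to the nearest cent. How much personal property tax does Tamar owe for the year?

$1,455.01

2024-09-28 to 2024-11-04: 38 days at 3.8% → $143,000 × 3.8% × 38/366 = $564.1858
2024-11-05 to 2024-12-31: 57 days at 4% → $143,000 × 4% × 57/366 = $890.8197
Total = $1,455.0055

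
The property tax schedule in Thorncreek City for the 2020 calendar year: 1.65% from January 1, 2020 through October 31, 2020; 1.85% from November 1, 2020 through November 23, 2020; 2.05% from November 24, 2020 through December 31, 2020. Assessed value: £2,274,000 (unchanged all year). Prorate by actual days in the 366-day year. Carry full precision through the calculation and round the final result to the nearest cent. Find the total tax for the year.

£38,751.20

January 1 – October 31, 2020: 305 days at 1.65% → £2,274,000 × 1.65% × 305/366 = £31,267.5000
November 1 – November 23, 2020: 23 days at 1.85% → £2,274,000 × 1.85% × 23/366 = £2,643.6803
November 24 – December 31, 2020: 38 days at 2.05% → £2,274,000 × 2.05% × 38/366 = £4,840.0164
Total = £38,751.1967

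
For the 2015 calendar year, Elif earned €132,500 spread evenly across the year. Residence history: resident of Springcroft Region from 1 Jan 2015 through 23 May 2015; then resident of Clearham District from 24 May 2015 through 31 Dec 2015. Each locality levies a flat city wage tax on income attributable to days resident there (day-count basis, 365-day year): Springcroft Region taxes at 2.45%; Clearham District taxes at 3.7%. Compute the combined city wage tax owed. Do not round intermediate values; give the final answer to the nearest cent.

€4,253.61

Springcroft Region, 1 Jan – 23 May 2015: 143 days → €132,500 × 2.45% × 143/365 = €1,271.8185
Clearham District, 24 May – 31 Dec 2015: 222 days → €132,500 × 3.7% × 222/365 = €2,981.7945
Total = €4,253.6130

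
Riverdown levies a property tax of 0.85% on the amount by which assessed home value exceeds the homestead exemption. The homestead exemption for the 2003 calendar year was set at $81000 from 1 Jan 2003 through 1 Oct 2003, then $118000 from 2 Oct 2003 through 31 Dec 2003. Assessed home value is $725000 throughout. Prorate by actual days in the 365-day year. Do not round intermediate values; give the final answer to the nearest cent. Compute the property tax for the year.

1 Jan – 1 Oct 2003: 274 days, exemption $81000 → ($725000 − $81000) × 0.85% × 274/365 = $4109.2493
2 Oct – 31 Dec 2003: 91 days, exemption $118000 → ($725000 − $118000) × 0.85% × 91/365 = $1286.3411
Total = $5395.5904

$5395.59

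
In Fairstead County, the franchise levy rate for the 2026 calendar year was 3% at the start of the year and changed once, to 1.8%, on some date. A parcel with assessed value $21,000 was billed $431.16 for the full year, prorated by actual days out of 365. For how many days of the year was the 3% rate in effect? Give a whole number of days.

77 days

Let d = days at the first rate; then 365 − d days at the second rate.
$21,000 × [3%·d + 1.8%·(365−d)] / 365 = $431.16
Solving gives d = 77, so the new rate took effect on March 19, 2026.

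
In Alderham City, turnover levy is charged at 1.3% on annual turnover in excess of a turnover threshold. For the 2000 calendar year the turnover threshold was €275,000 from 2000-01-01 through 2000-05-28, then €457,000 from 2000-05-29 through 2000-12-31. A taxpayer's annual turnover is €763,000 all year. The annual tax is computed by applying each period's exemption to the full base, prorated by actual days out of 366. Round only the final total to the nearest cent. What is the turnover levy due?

2000-01-01 to 2000-05-28: 149 days, exemption €275,000 → (€763,000 − €275,000) × 1.3% × 149/366 = €2,582.6667
2000-05-29 to 2000-12-31: 217 days, exemption €457,000 → (€763,000 − €457,000) × 1.3% × 217/366 = €2,358.5410
Total = €4,941.2077

€4,941.21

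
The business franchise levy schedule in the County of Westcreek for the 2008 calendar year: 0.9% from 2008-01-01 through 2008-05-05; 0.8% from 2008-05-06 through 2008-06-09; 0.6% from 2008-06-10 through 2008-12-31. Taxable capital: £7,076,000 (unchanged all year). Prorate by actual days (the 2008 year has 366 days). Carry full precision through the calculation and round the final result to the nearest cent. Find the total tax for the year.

£51,117.33

2008-01-01 to 2008-05-05: 126 days at 0.9% → £7,076,000 × 0.9% × 126/366 = £21,924.0000
2008-05-06 to 2008-06-09: 35 days at 0.8% → £7,076,000 × 0.8% × 35/366 = £5,413.3333
2008-06-10 to 2008-12-31: 205 days at 0.6% → £7,076,000 × 0.6% × 205/366 = £23,780.0000
Total = £51,117.3333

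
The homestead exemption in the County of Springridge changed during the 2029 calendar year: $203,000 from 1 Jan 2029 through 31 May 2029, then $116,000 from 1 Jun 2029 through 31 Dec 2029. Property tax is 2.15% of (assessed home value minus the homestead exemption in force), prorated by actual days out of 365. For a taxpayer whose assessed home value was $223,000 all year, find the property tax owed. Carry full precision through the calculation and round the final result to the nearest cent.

1 Jan – 31 May 2029: 151 days, exemption $203,000 → ($223,000 − $203,000) × 2.15% × 151/365 = $177.8904
1 Jun – 31 Dec 2029: 214 days, exemption $116,000 → ($223,000 − $116,000) × 2.15% × 214/365 = $1,348.7863
Total = $1,526.6767

$1,526.68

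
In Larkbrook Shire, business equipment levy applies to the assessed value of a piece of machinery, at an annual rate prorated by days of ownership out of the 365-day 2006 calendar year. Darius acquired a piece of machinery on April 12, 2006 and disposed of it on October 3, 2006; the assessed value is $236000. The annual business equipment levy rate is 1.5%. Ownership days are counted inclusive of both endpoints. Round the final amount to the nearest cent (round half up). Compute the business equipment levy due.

Days held (April 12 – October 3, 2006): 175 out of 365
Tax = $236000 × 1.5% × 175/365 = $1697.2603

$1697.26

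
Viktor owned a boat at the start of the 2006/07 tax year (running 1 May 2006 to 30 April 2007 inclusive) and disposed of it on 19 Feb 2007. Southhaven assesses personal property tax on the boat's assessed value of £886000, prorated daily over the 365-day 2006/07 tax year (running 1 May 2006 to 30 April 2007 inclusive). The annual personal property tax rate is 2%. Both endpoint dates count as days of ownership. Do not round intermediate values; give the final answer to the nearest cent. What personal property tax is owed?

Days held (1 May 2006 – 19 Feb 2007): 295 out of 365
Tax = £886000 × 2% × 295/365 = £14321.6438

£14321.64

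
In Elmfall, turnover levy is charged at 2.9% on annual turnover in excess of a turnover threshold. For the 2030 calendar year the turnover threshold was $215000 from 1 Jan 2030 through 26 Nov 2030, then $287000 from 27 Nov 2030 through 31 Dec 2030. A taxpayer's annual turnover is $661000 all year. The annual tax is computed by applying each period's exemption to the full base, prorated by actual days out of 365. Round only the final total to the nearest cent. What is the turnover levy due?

$12733.78

1 Jan – 26 Nov 2030: 330 days, exemption $215000 → ($661000 − $215000) × 2.9% × 330/365 = $11693.7534
27 Nov – 31 Dec 2030: 35 days, exemption $287000 → ($661000 − $287000) × 2.9% × 35/365 = $1040.0274
Total = $12733.7808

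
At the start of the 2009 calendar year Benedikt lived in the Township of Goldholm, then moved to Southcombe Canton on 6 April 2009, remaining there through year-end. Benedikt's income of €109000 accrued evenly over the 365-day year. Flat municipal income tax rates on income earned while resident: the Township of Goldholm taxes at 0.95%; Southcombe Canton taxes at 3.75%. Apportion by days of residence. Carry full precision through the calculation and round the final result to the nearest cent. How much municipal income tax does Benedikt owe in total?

The Township of Goldholm, 1 January – 5 April 2009: 95 days → €109000 × 0.95% × 95/365 = €269.5137
Southcombe Canton, 6 April – 31 December 2009: 270 days → €109000 × 3.75% × 270/365 = €3023.6301
Total = €3293.1438

€3293.14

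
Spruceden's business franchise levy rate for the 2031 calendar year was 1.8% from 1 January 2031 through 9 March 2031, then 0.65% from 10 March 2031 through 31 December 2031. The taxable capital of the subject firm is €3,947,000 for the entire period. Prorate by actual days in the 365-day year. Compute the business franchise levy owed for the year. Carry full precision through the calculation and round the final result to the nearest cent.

1 January – 9 March 2031: 68 days at 1.8% → €3,947,000 × 1.8% × 68/365 = €13,235.9671
10 March – 31 December 2031: 297 days at 0.65% → €3,947,000 × 0.65% × 297/365 = €20,875.8452
Total = €34,111.8123

€34,111.81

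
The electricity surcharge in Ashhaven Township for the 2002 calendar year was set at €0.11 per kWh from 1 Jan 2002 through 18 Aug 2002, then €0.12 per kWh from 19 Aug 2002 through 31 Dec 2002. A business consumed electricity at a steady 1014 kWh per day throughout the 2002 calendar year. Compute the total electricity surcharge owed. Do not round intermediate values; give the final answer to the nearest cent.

1 Jan – 18 Aug 2002: 230 days × 1014 kWh/day = 233,220 kWh at €0.11/kWh → €25654.20
19 Aug – 31 Dec 2002: 135 days × 1014 kWh/day = 136,890 kWh at €0.12/kWh → €16426.80

€42081.00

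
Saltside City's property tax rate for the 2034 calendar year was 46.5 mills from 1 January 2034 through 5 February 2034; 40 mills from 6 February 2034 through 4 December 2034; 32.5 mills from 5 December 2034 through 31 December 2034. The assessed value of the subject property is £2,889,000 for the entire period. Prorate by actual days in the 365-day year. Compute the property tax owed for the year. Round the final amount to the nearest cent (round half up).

£115,809.32

1 January – 5 February 2034: 36 days at 46.5 mills → £2,889,000 × 4.65% × 36/365 = £13,249.8247
6 February – 4 December 2034: 302 days at 40 mills → £2,889,000 × 4% × 302/365 = £95,614.0274
5 December – 31 December 2034: 27 days at 32.5 mills → £2,889,000 × 3.25% × 27/365 = £6,945.4726
Total = £115,809.3247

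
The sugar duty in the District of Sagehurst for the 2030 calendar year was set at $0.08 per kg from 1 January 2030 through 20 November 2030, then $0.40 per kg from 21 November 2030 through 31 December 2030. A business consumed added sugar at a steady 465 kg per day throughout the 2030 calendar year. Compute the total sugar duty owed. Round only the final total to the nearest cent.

$19,678.80

1 January – 20 November 2030: 324 days × 465 kg/day = 150,660 kg at $0.08/kg → $12,052.80
21 November – 31 December 2030: 41 days × 465 kg/day = 19,065 kg at $0.40/kg → $7,626.00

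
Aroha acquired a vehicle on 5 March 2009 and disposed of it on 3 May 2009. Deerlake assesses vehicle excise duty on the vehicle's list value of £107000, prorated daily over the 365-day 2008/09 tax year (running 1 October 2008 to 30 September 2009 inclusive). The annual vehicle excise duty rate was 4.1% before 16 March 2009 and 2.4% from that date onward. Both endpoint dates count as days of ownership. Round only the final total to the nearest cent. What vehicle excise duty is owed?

5 March – 15 March 2009: 11 days at 4.1% → £107000 × 4.1% × 11/365 = £132.2110
16 March – 3 May 2009: 49 days at 2.4% → £107000 × 2.4% × 49/365 = £344.7452
Total = £476.9562

£476.96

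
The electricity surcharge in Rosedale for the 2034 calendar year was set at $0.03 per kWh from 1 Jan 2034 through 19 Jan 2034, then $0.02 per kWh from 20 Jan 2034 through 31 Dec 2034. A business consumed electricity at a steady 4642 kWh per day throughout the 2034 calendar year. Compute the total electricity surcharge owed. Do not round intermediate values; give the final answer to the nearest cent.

1 Jan – 19 Jan 2034: 19 days × 4642 kWh/day = 88,198 kWh at $0.03/kWh → $2,645.94
20 Jan – 31 Dec 2034: 346 days × 4642 kWh/day = 1,606,132 kWh at $0.02/kWh → $32,122.64

$34,768.58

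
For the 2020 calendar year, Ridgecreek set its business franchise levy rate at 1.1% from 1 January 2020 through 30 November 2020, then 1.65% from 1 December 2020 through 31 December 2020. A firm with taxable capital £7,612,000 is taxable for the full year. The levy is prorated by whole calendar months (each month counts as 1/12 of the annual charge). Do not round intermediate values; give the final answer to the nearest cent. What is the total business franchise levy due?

1 January – 30 November 2020: 11 months at 1.1% → £7,612,000 × 1.1% × 11/12 = £76,754.3333
1 December – 31 December 2020: 1 month at 1.65% → £7,612,000 × 1.65% × 1/12 = £10,466.5000
Total = £87,220.8333

£87,220.83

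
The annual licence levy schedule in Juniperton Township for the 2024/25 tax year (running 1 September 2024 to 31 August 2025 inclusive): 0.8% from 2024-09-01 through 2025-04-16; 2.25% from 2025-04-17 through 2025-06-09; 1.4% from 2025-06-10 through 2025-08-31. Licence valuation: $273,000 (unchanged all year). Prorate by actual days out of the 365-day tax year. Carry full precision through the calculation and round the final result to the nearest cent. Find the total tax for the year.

2024-09-01 to 2025-04-16: 228 days at 0.8% → $273,000 × 0.8% × 228/365 = $1,364.2521
2025-04-17 to 2025-06-09: 54 days at 2.25% → $273,000 × 2.25% × 54/365 = $908.7534
2025-06-10 to 2025-08-31: 83 days at 1.4% → $273,000 × 1.4% × 83/365 = $869.1123
Total = $3,142.1178

$3,142.12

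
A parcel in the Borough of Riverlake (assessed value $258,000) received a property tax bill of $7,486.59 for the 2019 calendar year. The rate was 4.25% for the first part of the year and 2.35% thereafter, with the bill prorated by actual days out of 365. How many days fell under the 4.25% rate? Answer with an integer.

Let d = days at the first rate; then 365 − d days at the second rate.
$258,000 × [4.25%·d + 2.35%·(365−d)] / 365 = $7,486.59
Solving gives d = 106, so the new rate took effect on 17 April 2019.

106 days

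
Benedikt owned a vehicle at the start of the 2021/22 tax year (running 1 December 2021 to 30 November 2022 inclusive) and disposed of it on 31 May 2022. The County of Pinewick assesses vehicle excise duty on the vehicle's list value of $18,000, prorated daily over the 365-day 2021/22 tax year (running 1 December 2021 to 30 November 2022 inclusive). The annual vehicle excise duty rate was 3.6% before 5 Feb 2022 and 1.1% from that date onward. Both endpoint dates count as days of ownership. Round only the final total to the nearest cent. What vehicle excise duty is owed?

$180.10

1 Dec 2021 – 4 Feb 2022: 66 days at 3.6% → $18,000 × 3.6% × 66/365 = $117.1726
5 Feb – 31 May 2022: 116 days at 1.1% → $18,000 × 1.1% × 116/365 = $62.9260
Total = $180.0986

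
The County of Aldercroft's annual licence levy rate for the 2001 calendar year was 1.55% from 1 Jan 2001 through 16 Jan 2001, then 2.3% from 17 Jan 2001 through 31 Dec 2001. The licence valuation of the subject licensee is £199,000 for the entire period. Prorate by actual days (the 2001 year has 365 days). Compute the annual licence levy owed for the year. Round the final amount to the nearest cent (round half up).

1 Jan – 16 Jan 2001: 16 days at 1.55% → £199,000 × 1.55% × 16/365 = £135.2110
17 Jan – 31 Dec 2001: 349 days at 2.3% → £199,000 × 2.3% × 349/365 = £4,376.3644
Total = £4,511.5753

£4,511.58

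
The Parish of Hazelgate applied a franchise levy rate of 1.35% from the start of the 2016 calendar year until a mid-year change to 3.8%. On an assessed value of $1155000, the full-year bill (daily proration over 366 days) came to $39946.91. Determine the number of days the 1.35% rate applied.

Let d = days at the first rate; then 366 − d days at the second rate.
$1155000 × [1.35%·d + 3.8%·(366−d)] / 366 = $39946.91
Solving gives d = 51, so the new rate took effect on 21 February 2016.

51 days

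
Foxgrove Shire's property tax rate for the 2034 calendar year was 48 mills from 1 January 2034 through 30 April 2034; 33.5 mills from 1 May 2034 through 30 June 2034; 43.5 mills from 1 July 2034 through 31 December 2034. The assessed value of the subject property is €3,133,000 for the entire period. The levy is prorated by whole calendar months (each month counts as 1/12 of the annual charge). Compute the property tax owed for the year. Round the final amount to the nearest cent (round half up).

1 January – 30 April 2034: 4 months at 48 mills → €3,133,000 × 4.8% × 4/12 = €50,128.0000
1 May – 30 June 2034: 2 months at 33.5 mills → €3,133,000 × 3.35% × 2/12 = €17,492.5833
1 July – 31 December 2034: 6 months at 43.5 mills → €3,133,000 × 4.35% × 6/12 = €68,142.7500
Total = €135,763.3333

€135,763.33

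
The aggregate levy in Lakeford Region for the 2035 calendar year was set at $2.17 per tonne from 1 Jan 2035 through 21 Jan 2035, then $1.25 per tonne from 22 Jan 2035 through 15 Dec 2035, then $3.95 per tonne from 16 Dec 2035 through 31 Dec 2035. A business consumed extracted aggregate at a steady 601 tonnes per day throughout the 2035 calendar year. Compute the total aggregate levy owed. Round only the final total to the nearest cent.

1 Jan – 21 Jan 2035: 21 days × 601 tonnes/day = 12,621 tonnes at $2.17/tonne → $27,387.57
22 Jan – 15 Dec 2035: 328 days × 601 tonnes/day = 197,128 tonnes at $1.25/tonne → $246,410.00
16 Dec – 31 Dec 2035: 16 days × 601 tonnes/day = 9,616 tonnes at $3.95/tonne → $37,983.20

$311,780.77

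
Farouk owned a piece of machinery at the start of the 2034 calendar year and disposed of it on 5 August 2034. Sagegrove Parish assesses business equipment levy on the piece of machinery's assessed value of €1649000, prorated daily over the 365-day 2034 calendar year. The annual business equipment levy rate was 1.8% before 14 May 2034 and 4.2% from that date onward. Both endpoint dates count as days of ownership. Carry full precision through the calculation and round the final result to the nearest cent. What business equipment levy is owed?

1 January – 13 May 2034: 133 days at 1.8% → €1649000 × 1.8% × 133/365 = €10815.6329
14 May – 5 August 2034: 84 days at 4.2% → €1649000 × 4.2% × 84/365 = €15938.8274
Total = €26754.4603

€26754.46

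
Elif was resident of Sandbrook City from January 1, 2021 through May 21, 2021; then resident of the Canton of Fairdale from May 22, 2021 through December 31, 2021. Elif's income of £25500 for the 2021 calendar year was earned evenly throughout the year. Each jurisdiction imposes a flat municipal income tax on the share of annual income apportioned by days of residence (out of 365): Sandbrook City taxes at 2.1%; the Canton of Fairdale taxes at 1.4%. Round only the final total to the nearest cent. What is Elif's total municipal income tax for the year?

Sandbrook City, January 1 – May 21, 2021: 141 days → £25500 × 2.1% × 141/365 = £206.8644
The Canton of Fairdale, May 22 – December 31, 2021: 224 days → £25500 × 1.4% × 224/365 = £219.0904
Total = £425.9548

£425.95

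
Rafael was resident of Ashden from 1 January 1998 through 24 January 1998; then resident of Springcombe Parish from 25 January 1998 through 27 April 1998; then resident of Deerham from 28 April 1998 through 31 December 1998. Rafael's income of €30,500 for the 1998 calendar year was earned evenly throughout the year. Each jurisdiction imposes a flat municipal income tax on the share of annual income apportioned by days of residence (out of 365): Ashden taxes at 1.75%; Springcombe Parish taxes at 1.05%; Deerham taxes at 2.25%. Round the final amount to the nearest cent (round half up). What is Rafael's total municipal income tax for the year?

€582.97

Ashden, 1 January – 24 January 1998: 24 days → €30,500 × 1.75% × 24/365 = €35.0959
Springcombe Parish, 25 January – 27 April 1998: 93 days → €30,500 × 1.05% × 93/365 = €81.5979
Deerham, 28 April – 31 December 1998: 248 days → €30,500 × 2.25% × 248/365 = €466.2740
Total = €582.9678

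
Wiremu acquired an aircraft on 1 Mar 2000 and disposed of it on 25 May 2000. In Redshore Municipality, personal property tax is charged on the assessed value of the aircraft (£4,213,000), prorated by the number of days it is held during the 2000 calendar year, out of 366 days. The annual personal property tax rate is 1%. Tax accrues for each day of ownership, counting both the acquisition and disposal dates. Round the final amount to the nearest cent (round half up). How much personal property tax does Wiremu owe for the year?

Days held (1 Mar – 25 May 2000): 86 out of 366
Tax = £4,213,000 × 1% × 86/366 = £9,899.3989

£9,899.40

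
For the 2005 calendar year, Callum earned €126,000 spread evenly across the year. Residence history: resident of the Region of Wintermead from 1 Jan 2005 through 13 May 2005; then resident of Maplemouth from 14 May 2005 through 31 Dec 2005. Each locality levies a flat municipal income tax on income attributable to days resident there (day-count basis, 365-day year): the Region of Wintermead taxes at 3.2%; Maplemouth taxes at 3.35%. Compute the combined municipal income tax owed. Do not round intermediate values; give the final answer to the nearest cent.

The Region of Wintermead, 1 Jan – 13 May 2005: 133 days → €126,000 × 3.2% × 133/365 = €1,469.1945
Maplemouth, 14 May – 31 Dec 2005: 232 days → €126,000 × 3.35% × 232/365 = €2,682.9370
Total = €4,152.1315

€4,152.13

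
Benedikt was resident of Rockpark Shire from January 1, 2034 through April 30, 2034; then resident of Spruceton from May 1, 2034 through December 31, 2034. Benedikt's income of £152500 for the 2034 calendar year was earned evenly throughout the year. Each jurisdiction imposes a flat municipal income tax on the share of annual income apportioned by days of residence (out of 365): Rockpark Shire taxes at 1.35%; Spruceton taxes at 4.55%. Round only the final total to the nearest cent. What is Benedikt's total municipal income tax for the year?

£5334.37

Rockpark Shire, January 1 – April 30, 2034: 120 days → £152500 × 1.35% × 120/365 = £676.8493
Spruceton, May 1 – December 31, 2034: 245 days → £152500 × 4.55% × 245/365 = £4657.5171
Total = £5334.3664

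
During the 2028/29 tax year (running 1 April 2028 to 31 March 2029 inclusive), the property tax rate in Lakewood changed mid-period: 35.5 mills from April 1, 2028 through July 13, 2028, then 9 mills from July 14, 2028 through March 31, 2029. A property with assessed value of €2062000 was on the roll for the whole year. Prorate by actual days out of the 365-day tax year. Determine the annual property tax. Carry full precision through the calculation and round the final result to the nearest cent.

€34127.51

April 1 – July 13, 2028: 104 days at 35.5 mills → €2062000 × 3.55% × 104/365 = €20857.2712
July 14, 2028 – March 31, 2029: 261 days at 9 mills → €2062000 × 0.9% × 261/365 = €13270.2411
Total = €34127.5123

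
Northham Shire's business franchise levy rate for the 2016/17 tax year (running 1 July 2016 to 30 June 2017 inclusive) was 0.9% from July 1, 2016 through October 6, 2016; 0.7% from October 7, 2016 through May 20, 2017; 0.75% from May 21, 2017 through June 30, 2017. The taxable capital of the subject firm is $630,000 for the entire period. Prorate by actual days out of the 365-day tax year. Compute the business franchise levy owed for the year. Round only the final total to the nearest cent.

July 1 – October 6, 2016: 98 days at 0.9% → $630,000 × 0.9% × 98/365 = $1,522.3562
October 7, 2016 – May 20, 2017: 226 days at 0.7% → $630,000 × 0.7% × 226/365 = $2,730.5753
May 21 – June 30, 2017: 41 days at 0.75% → $630,000 × 0.75% × 41/365 = $530.7534
Total = $4,783.6849

$4,783.68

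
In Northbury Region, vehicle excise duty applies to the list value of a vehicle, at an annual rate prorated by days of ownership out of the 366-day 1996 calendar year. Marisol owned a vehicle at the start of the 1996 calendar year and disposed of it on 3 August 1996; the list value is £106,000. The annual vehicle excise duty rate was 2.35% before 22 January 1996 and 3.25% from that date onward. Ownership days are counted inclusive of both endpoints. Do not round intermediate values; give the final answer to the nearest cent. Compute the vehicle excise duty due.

1 January – 21 January 1996: 21 days at 2.35% → £106,000 × 2.35% × 21/366 = £142.9262
22 January – 3 August 1996: 195 days at 3.25% → £106,000 × 3.25% × 195/366 = £1,835.4508
Total = £1,978.3770

£1,978.38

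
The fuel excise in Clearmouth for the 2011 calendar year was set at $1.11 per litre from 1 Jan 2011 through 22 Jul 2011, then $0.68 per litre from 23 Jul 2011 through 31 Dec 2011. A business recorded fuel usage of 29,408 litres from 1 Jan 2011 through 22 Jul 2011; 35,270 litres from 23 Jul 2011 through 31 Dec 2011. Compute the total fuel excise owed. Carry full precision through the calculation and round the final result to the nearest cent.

$56,626.48

1 Jan – 22 Jul 2011: 29,408 litres at $1.11/litre → $32,642.88
23 Jul – 31 Dec 2011: 35,270 litres at $0.68/litre → $23,983.60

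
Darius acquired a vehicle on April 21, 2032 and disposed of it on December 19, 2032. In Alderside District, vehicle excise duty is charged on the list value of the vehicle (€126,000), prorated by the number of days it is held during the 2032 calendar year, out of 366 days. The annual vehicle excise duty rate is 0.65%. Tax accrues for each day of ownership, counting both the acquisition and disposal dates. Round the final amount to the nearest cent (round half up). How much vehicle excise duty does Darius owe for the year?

Days held (April 21 – December 19, 2032): 243 out of 366
Tax = €126,000 × 0.65% × 243/366 = €543.7623

€543.76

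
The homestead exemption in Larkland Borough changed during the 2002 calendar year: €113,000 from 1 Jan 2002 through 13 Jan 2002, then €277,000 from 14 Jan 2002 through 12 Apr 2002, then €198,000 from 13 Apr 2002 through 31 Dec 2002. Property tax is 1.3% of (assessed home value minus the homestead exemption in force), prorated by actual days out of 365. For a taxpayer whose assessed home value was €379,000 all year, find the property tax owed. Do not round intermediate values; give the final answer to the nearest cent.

1 Jan – 13 Jan 2002: 13 days, exemption €113,000 → (€379,000 − €113,000) × 1.3% × 13/365 = €123.1616
14 Jan – 12 Apr 2002: 89 days, exemption €277,000 → (€379,000 − €277,000) × 1.3% × 89/365 = €323.3260
13 Apr – 31 Dec 2002: 263 days, exemption €198,000 → (€379,000 − €198,000) × 1.3% × 263/365 = €1,695.4493
Total = €2,141.9370

€2,141.94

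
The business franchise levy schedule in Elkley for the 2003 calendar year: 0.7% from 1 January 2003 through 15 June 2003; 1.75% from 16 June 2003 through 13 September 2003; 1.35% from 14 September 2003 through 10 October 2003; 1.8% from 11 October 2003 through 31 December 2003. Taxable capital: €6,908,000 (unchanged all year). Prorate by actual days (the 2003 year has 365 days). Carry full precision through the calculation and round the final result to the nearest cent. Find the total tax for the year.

€86,633.89

1 January – 15 June 2003: 166 days at 0.7% → €6,908,000 × 0.7% × 166/365 = €21,992.0438
16 June – 13 September 2003: 90 days at 1.75% → €6,908,000 × 1.75% × 90/365 = €29,808.4932
14 September – 10 October 2003: 27 days at 1.35% → €6,908,000 × 1.35% × 27/365 = €6,898.5370
11 October – 31 December 2003: 82 days at 1.8% → €6,908,000 × 1.8% × 82/365 = €27,934.8164
Total = €86,633.8904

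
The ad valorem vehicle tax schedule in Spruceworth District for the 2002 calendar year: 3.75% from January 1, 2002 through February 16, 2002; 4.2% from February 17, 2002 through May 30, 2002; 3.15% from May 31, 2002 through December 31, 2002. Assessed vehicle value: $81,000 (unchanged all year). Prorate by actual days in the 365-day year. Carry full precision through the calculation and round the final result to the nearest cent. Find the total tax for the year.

January 1 – February 16, 2002: 47 days at 3.75% → $81,000 × 3.75% × 47/365 = $391.1301
February 17 – May 30, 2002: 103 days at 4.2% → $81,000 × 4.2% × 103/365 = $960.0164
May 31 – December 31, 2002: 215 days at 3.15% → $81,000 × 3.15% × 215/365 = $1,502.9384
Total = $2,854.0849

$2,854.08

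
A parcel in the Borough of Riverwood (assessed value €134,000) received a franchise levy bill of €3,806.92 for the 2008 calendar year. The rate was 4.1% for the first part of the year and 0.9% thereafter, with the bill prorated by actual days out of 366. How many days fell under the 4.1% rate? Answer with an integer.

Let d = days at the first rate; then 366 − d days at the second rate.
€134,000 × [4.1%·d + 0.9%·(366−d)] / 366 = €3,806.92
Solving gives d = 222, so the new rate took effect on 10 Aug 2008.

222 days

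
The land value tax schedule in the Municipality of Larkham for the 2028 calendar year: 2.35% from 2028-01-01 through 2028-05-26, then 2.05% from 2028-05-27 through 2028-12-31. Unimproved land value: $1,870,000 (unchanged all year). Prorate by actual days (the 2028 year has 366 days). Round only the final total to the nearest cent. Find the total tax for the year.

$40,588.20

2028-01-01 to 2028-05-26: 147 days at 2.35% → $1,870,000 × 2.35% × 147/366 = $17,650.0410
2028-05-27 to 2028-12-31: 219 days at 2.05% → $1,870,000 × 2.05% × 219/366 = $22,938.1557
Total = $40,588.1967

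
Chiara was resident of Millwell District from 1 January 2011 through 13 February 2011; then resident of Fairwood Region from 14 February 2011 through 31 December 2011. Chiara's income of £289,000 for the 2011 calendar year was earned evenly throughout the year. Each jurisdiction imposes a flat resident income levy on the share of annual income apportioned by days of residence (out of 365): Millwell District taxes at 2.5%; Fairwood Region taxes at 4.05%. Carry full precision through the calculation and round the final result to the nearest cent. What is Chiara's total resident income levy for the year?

Millwell District, 1 January – 13 February 2011: 44 days → £289,000 × 2.5% × 44/365 = £870.9589
Fairwood Region, 14 February – 31 December 2011: 321 days → £289,000 × 4.05% × 321/365 = £10,293.5466
Total = £11,164.5055

£11,164.51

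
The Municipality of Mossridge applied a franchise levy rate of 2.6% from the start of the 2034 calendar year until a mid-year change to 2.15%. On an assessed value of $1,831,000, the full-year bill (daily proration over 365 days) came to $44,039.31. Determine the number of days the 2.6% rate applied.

207 days

Let d = days at the first rate; then 365 − d days at the second rate.
$1,831,000 × [2.6%·d + 2.15%·(365−d)] / 365 = $44,039.31
Solving gives d = 207, so the new rate took effect on 27 Jul 2034.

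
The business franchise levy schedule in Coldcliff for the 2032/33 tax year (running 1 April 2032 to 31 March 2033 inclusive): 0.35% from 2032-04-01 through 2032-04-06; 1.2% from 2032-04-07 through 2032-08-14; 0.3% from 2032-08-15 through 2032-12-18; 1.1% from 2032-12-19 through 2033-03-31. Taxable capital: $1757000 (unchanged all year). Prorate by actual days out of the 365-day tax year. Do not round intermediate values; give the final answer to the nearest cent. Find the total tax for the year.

2032-04-01 to 2032-04-06: 6 days at 0.35% → $1757000 × 0.35% × 6/365 = $101.0877
2032-04-07 to 2032-08-14: 130 days at 1.2% → $1757000 × 1.2% × 130/365 = $7509.3699
2032-08-15 to 2032-12-18: 126 days at 0.3% → $1757000 × 0.3% × 126/365 = $1819.5781
2032-12-19 to 2033-03-31: 103 days at 1.1% → $1757000 × 1.1% × 103/365 = $5453.9205
Total = $14883.9562

$14883.96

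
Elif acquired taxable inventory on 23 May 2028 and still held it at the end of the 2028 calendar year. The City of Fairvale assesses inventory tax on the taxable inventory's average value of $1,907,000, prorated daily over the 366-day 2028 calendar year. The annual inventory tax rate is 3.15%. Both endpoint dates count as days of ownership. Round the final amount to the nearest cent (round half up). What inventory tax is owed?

Days held (23 May – 31 December 2028): 223 out of 366
Tax = $1,907,000 × 3.15% × 223/366 = $36,600.3320

$36,600.33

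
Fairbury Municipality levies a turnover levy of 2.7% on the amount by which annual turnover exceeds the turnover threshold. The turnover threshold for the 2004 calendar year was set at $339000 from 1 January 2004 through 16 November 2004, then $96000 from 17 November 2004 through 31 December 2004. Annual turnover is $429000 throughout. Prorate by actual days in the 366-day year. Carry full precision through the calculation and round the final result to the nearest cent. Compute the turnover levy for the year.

1 January – 16 November 2004: 321 days, exemption $339000 → ($429000 − $339000) × 2.7% × 321/366 = $2131.2295
17 November – 31 December 2004: 45 days, exemption $96000 → ($429000 − $96000) × 2.7% × 45/366 = $1105.4508
Total = $3236.6803

$3236.68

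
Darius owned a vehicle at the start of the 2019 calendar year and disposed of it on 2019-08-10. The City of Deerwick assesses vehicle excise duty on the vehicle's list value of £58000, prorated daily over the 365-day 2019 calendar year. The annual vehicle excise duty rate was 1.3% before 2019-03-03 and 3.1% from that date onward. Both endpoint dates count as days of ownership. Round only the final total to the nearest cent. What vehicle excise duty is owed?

2019-01-01 to 2019-03-02: 61 days at 1.3% → £58000 × 1.3% × 61/365 = £126.0110
2019-03-03 to 2019-08-10: 161 days at 3.1% → £58000 × 3.1% × 161/365 = £793.0904
Total = £919.1014

£919.10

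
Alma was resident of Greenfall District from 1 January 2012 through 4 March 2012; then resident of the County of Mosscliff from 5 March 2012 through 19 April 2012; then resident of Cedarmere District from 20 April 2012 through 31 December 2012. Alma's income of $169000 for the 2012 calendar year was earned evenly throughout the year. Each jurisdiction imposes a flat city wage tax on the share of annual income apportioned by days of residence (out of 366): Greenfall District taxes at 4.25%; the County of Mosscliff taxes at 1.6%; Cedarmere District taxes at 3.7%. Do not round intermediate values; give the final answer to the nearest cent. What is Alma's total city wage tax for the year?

Greenfall District, 1 January – 4 March 2012: 64 days → $169000 × 4.25% × 64/366 = $1255.9563
The County of Mosscliff, 5 March – 19 April 2012: 46 days → $169000 × 1.6% × 46/366 = $339.8470
Cedarmere District, 20 April – 31 December 2012: 256 days → $169000 × 3.7% × 256/366 = $4373.6831
Total = $5969.4863

$5969.49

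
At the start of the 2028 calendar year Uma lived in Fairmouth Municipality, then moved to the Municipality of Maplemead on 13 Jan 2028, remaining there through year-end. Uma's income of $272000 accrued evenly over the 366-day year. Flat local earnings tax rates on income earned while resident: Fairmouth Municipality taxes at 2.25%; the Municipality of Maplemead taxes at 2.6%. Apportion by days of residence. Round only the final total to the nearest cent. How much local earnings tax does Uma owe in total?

$7040.79

Fairmouth Municipality, 1 Jan – 12 Jan 2028: 12 days → $272000 × 2.25% × 12/366 = $200.6557
The Municipality of Maplemead, 13 Jan – 31 Dec 2028: 354 days → $272000 × 2.6% × 354/366 = $6840.1311
Total = $7040.7869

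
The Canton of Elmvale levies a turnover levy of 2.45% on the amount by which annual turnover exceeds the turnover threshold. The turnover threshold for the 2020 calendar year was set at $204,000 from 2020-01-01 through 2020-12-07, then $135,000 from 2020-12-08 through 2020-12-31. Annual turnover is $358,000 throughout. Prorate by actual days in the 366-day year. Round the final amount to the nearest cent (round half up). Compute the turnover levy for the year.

2020-01-01 to 2020-12-07: 342 days, exemption $204,000 → ($358,000 − $204,000) × 2.45% × 342/366 = $3,525.5902
2020-12-08 to 2020-12-31: 24 days, exemption $135,000 → ($358,000 − $135,000) × 2.45% × 24/366 = $358.2623
Total = $3,883.8525

$3,883.85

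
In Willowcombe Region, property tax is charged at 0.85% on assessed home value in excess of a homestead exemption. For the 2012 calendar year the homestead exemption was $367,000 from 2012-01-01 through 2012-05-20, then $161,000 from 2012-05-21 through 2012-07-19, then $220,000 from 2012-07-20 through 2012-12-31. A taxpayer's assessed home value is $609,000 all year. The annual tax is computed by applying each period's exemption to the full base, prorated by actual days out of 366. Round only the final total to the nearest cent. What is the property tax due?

$2,907.35

2012-01-01 to 2012-05-20: 141 days, exemption $367,000 → ($609,000 − $367,000) × 0.85% × 141/366 = $792.4508
2012-05-21 to 2012-07-19: 60 days, exemption $161,000 → ($609,000 − $161,000) × 0.85% × 60/366 = $624.2623
2012-07-20 to 2012-12-31: 165 days, exemption $220,000 → ($609,000 − $220,000) × 0.85% × 165/366 = $1,490.6352
Total = $2,907.3484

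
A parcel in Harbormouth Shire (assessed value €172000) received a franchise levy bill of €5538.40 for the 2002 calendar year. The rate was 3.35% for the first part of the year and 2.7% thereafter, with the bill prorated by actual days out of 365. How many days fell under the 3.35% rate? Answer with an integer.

292 days

Let d = days at the first rate; then 365 − d days at the second rate.
€172000 × [3.35%·d + 2.7%·(365−d)] / 365 = €5538.40
Solving gives d = 292, so the new rate took effect on October 20, 2002.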